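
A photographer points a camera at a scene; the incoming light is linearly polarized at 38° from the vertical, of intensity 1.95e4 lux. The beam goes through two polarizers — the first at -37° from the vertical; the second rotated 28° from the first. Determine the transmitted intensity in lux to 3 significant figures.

I ≈ 1020 lux

By Malus's law, I₁ = 1.95e4 lux · cos²(75°) = 1306 lux.
I₂ = I₁ · cos²(28°) = 1306 · 0.7796 = 1018 lux.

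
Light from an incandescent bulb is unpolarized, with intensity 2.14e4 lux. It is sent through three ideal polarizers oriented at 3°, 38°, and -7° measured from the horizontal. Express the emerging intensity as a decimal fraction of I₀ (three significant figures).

Unpolarized light through the first polarizer → I₁ = 2.14e4 lux/2 = 1.07e+04 lux, polarized at 3°.
I₂ = I₁ · cos²(35°) = 1.07e+04 · 0.671 = 7180 lux.
I₃ = I₂ · cos²(45°) = 7180 · 0.5 = 3590 lux.
Transmitted fraction = 0.1678.

I/I₀ ≈ 0.168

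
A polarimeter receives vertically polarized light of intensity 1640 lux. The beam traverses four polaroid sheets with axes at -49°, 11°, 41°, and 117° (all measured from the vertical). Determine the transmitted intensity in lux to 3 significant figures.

I₁ = 1640 lux · cos²(49°) = 705.9 lux.
I₂ = I₁ · cos²(60°) = 705.9 · 0.25 = 176.5 lux.
I₃ = I₂ · cos²(30°) = 176.5 · 0.75 = 132.4 lux.
I₄ = I₃ · cos²(76°) = 132.4 · 0.05853 = 7.746 lux.

I ≈ 7.75 lux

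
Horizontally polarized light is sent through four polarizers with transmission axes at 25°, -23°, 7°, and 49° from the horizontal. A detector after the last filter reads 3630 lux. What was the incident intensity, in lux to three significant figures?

I₁ = I₀ cos²(25° − 0°) = I₀ cos²(25°) = 0.8214 I₀.
I₂ = I₁ cos²(-23° − 25°) = 0.8214 I₀ · cos²(48°) = 0.3678 I₀.
I₃ = I₂ cos²(7° + 23°) = 0.3678 I₀ · cos²(30°) = 0.2758 I₀.
I₄ = I₃ cos²(49° − 7°) = 0.2758 I₀ · cos²(42°) = 0.1523 I₀.
So 3630 lux = 0.1523 I₀, giving I₀ = 3630/0.1523 = 2.383e+04 lux.

I₀ ≈ 2.38e4 lux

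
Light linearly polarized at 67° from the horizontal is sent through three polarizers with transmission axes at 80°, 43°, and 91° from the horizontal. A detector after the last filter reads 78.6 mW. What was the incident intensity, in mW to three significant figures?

I₁ = I₀ cos²(80° − 67°) = I₀ cos²(13°) = 0.9494 I₀.
I₂ = I₁ cos²(43° − 80°) = 0.9494 I₀ · cos²(37°) = 0.6055 I₀.
I₃ = I₂ cos²(91° − 43°) = 0.6055 I₀ · cos²(48°) = 0.2711 I₀.
So 78.6 mW = 0.2711 I₀, giving I₀ = 78.6/0.2711 = 289.9 mW.

I₀ ≈ 290 mW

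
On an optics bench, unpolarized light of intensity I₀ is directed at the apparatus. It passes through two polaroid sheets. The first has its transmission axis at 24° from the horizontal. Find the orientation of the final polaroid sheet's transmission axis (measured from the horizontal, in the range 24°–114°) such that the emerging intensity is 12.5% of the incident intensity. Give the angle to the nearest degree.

Unpolarized light through the first polarizer → I₁ = ½ I₀, now polarized at 24°.
Need I₂/I₀ = 0.125, so cos²(θ − 24°) = 0.125 / 0.5 = 0.25.
θ − 24° = arccos(√0.25) = 60.0°, giving θ ≈ 24 + 60.0 = 84.0°.

θ ≈ 84°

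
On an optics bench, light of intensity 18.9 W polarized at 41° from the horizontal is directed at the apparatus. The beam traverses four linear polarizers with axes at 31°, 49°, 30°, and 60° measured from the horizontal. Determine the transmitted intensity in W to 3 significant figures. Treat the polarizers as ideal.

I₁ = 18.9 W · cos²(10°) = 18.33 W.
I₂ = I₁ · cos²(18°) = 18.33 · 0.9045 = 16.58 W.
I₃ = I₂ · cos²(19°) = 16.58 · 0.894 = 14.82 W.
I₄ = I₃ · cos²(30°) = 14.82 · 0.75 = 11.12 W.

I ≈ 11.1 W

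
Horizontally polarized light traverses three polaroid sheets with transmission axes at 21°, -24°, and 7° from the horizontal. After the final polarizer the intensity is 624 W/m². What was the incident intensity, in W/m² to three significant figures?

I₀ ≈ 1950 W/m²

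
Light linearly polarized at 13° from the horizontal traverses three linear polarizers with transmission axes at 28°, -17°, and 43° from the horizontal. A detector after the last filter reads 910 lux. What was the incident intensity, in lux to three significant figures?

I₀ ≈ 7800 lux

By Malus's law, I₁ = I₀ cos²(28° − 13°) = I₀ cos²(15°) = 0.933 I₀.
I₂ = I₁ cos²(-17° − 28°) = 0.933 I₀ · cos²(45°) = 0.4665 I₀.
I₃ = I₂ cos²(43° + 17°) = 0.4665 I₀ · cos²(60°) = 0.1166 I₀.
So 910 lux = 0.1166 I₀, giving I₀ = 910/0.1166 = 7803 lux.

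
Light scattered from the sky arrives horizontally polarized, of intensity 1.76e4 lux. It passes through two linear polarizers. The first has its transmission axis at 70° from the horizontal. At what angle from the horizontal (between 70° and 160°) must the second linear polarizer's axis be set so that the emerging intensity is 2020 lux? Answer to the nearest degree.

θ ≈ 78°

I₁ = I₀ cos²(70° − 0°) = I₀ cos²(70°) = 0.117 I₀.
Target fraction: 2020 / 1.76e4 lux = 0.1148 of I₀.
Need I₂/I₀ = 0.1148, so cos²(θ − 70°) = 0.1148 / 0.117 = 0.9811.
θ − 70° = arccos(√0.9811) = 7.9°, giving θ ≈ 70 + 7.9 = 77.9°.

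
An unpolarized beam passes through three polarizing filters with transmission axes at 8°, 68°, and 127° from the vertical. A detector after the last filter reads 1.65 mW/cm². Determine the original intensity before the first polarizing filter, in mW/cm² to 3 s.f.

Unpolarized light through the first polarizer → I₁ = ½ I₀, now polarized at 8°.
I₂ = I₁ cos²(68° − 8°) = 0.5 I₀ · cos²(60°) = 0.125 I₀.
I₃ = I₂ cos²(127° − 68°) = 0.125 I₀ · cos²(59°) = 0.03316 I₀.
So 1.65 mW/cm² = 0.03316 I₀, giving I₀ = 1.65/0.03316 = 49.76 mW/cm².

I₀ ≈ 49.8 mW/cm²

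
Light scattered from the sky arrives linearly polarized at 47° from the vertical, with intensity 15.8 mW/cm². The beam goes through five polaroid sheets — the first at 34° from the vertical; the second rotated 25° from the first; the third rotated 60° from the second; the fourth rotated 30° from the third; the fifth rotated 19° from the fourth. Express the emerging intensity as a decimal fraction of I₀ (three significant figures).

By Malus's law, I₁ = 15.8 mW/cm² · cos²(13°) = 15 mW/cm².
I₂ = I₁ · cos²(25°) = 15 · 0.8214 = 12.32 mW/cm².
I₃ = I₂ · cos²(60°) = 12.32 · 0.25 = 3.08 mW/cm².
I₄ = I₃ · cos²(30°) = 3.08 · 0.75 = 2.31 mW/cm².
I₅ = I₄ · cos²(19°) = 2.31 · 0.894 = 2.065 mW/cm².
Transmitted fraction = 0.1307.

I/I₀ ≈ 0.131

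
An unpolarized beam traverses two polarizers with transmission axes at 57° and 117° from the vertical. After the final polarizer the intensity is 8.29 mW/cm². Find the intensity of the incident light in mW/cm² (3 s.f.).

I₀ ≈ 66.3 mW/cm²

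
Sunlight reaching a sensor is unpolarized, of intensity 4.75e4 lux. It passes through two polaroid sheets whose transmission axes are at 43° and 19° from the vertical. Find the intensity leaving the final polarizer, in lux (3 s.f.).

Unpolarized light through the first polarizer → I₁ = 4.75e4 lux/2 = 2.375e+04 lux, polarized at 43°.
I₂ = I₁ · cos²(24°) = 2.375e+04 · 0.8346 = 1.982e+04 lux.

I ≈ 1.98e4 lux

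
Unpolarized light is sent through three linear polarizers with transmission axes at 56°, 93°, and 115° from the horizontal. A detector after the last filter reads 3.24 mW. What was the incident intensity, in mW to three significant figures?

Unpolarized light through the first polarizer → I₁ = ½ I₀, now polarized at 56°.
I₂ = I₁ cos²(93° − 56°) = 0.5 I₀ · cos²(37°) = 0.3189 I₀.
I₃ = I₂ cos²(115° − 93°) = 0.3189 I₀ · cos²(22°) = 0.2742 I₀.
So 3.24 mW = 0.2742 I₀, giving I₀ = 3.24/0.2742 = 11.82 mW.

I₀ ≈ 11.8 mW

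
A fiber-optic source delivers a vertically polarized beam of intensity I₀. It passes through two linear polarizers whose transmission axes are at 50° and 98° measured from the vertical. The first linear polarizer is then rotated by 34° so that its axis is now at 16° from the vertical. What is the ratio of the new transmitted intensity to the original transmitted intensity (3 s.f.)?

Before rotation:
I₁ = I₀ cos²(50° − 0°) = I₀ cos²(50°) = 0.4132 I₀.
I₂ = I₁ cos²(98° − 50°) = 0.4132 I₀ · cos²(48°) = 0.185 I₀.
After rotation:
I₁ = I₀ cos²(16° − 0°) = I₀ cos²(16°) = 0.924 I₀.
I₂ = I₁ cos²(98° − 16°) = 0.924 I₀ · cos²(82°) = 0.0179 I₀.
Ratio = 0.0179 / 0.185 = 0.09675.

I_new/I_old ≈ 0.0967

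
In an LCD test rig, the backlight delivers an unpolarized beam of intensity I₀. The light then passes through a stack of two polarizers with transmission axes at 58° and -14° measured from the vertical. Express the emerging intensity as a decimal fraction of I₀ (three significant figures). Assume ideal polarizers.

≈ 0.0477 I₀

Unpolarized light through the first polarizer → I₁ = ½ I₀, now polarized at 58°.
I₂ = I₁ cos²(-14° − 58°) = 0.5 I₀ · cos²(72°) = 0.04775 I₀.
Transmitted fraction = 0.04775.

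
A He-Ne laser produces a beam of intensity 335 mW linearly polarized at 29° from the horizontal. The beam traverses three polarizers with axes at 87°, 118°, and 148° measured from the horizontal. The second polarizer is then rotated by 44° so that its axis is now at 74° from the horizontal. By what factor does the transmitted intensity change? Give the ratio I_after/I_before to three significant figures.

Before rotation:
By Malus's law, I₁ = I₀ cos²(87° − 29°) = I₀ cos²(58°) = 0.2808 I₀.
I₂ = I₁ cos²(118° − 87°) = 0.2808 I₀ · cos²(31°) = 0.2063 I₀.
I₃ = I₂ cos²(148° − 118°) = 0.2063 I₀ · cos²(30°) = 0.1547 I₀.
After rotation:
I₁ = I₀ cos²(87° − 29°) = I₀ cos²(58°) = 0.2808 I₀.
I₂ = I₁ cos²(74° − 87°) = 0.2808 I₀ · cos²(13°) = 0.2666 I₀.
I₃ = I₂ cos²(148° − 74°) = 0.2666 I₀ · cos²(74°) = 0.02026 I₀.
Ratio = 0.02026 / 0.1547 = 0.1309.

I_new/I_old ≈ 0.131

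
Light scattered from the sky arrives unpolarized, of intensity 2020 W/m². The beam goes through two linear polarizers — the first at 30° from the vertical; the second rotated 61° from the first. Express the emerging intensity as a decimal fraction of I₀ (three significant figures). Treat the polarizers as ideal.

I/I₀ ≈ 0.118

Unpolarized light through the first polarizer → I₁ = 2020 W/m²/2 = 1010 W/m², polarized at 30°.
I₂ = I₁ · cos²(61°) = 1010 · 0.235 = 237.4 W/m².
Transmitted fraction = 0.1175.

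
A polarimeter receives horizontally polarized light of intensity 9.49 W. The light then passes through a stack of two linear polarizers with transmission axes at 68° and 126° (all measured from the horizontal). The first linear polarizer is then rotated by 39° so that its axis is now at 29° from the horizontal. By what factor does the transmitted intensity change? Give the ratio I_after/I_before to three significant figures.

Before rotation:
I₁ = I₀ cos²(68° − 0°) = I₀ cos²(68°) = 0.1403 I₀.
I₂ = I₁ cos²(126° − 68°) = 0.1403 I₀ · cos²(58°) = 0.03941 I₀.
After rotation:
I₁ = I₀ cos²(29° − 0°) = I₀ cos²(29°) = 0.765 I₀.
Angle between axes 1 and 2: 83°. I₂ = 0.765 I₀ · cos²(83°) = 0.01136 I₀.
Ratio = 0.01136 / 0.03941 = 0.2883.

I_new/I_old ≈ 0.288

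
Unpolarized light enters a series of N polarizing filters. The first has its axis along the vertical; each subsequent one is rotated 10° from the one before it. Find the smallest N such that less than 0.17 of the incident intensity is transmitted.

First polarizer halves the unpolarized light: factor 1/2.
Each further stage multiplies by cos²(10°) = 0.9698.
After N polarizers: T = 0.5·0.9698^(N−1). Require T < 0.17 ⇒ N−1 > ln(0.17/0.5)/ln(0.9698) = 35.23, so N−1 ≥ 36 and N = 37.
Check: N=37 gives T = 0.1661 < 0.17; N=36 gives T = 0.1712.

N = 37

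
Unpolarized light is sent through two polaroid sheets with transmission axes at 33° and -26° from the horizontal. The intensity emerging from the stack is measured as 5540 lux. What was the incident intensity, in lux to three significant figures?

I₀ ≈ 4.18e4 lux

Unpolarized light through the first polarizer → I₁ = ½ I₀, now polarized at 33°.
I₂ = I₁ cos²(-26° − 33°) = 0.5 I₀ · cos²(59°) = 0.1326 I₀.
So 5540 lux = 0.1326 I₀, giving I₀ = 5540/0.1326 = 4.177e+04 lux.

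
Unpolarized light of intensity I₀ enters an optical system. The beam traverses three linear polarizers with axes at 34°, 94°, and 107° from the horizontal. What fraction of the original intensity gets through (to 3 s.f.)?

≈ 0.119 I₀

Unpolarized light through the first polarizer → I₁ = ½ I₀, now polarized at 34°.
I₂ = I₁ cos²(94° − 34°) = 0.5 I₀ · cos²(60°) = 0.125 I₀.
I₃ = I₂ cos²(107° − 94°) = 0.125 I₀ · cos²(13°) = 0.1187 I₀.
Transmitted fraction = 0.1187.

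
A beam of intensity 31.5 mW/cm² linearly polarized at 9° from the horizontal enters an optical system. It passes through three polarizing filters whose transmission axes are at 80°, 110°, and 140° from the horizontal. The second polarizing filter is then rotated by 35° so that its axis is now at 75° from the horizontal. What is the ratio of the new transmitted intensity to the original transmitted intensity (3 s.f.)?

I_new/I_old ≈ 0.315

Before rotation:
I₁ = I₀ cos²(80° − 9°) = I₀ cos²(71°) = 0.106 I₀.
I₂ = I₁ cos²(110° − 80°) = 0.106 I₀ · cos²(30°) = 0.0795 I₀.
I₃ = I₂ cos²(140° − 110°) = 0.0795 I₀ · cos²(30°) = 0.05962 I₀.
After rotation:
I₁ = I₀ cos²(80° − 9°) = I₀ cos²(71°) = 0.106 I₀.
I₂ = I₁ cos²(75° − 80°) = 0.106 I₀ · cos²(5°) = 0.1052 I₀.
I₃ = I₂ cos²(140° − 75°) = 0.1052 I₀ · cos²(65°) = 0.01879 I₀.
Ratio = 0.01879 / 0.05962 = 0.3151.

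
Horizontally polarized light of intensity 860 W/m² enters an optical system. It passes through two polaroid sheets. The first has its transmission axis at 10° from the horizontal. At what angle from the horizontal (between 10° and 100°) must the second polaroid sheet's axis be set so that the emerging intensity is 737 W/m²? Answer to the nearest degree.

By Malus's law, I₁ = I₀ cos²(10° − 0°) = I₀ cos²(10°) = 0.9698 I₀.
Target fraction: 737 / 860 W/m² = 0.857 of I₀.
Need I₂/I₀ = 0.857, so cos²(θ − 10°) = 0.857 / 0.9698 = 0.8836.
θ − 10° = arccos(√0.8836) = 19.9°, giving θ ≈ 10 + 19.9 = 29.9°.

θ ≈ 30°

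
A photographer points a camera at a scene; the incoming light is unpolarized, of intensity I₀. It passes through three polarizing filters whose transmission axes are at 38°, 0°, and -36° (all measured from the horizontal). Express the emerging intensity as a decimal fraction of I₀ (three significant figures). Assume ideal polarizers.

≈ 0.203 I₀

Unpolarized light through the first polarizer → I₁ = ½ I₀, now polarized at 38°.
I₂ = I₁ cos²(0° − 38°) = 0.5 I₀ · cos²(38°) = 0.3105 I₀.
I₃ = I₂ cos²(-36° − 0°) = 0.3105 I₀ · cos²(36°) = 0.2032 I₀.
Transmitted fraction = 0.2032.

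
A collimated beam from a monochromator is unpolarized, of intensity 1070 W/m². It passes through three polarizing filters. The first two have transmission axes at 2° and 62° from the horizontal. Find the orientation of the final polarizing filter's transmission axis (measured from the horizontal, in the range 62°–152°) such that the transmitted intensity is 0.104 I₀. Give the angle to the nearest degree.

θ ≈ 86°

Unpolarized light through the first polarizer → I₁ = ½ I₀, now polarized at 2°.
I₂ = I₁ cos²(62° − 2°) = 0.5 I₀ · cos²(60°) = 0.125 I₀.
Need I₃/I₀ = 0.104, so cos²(θ − 62°) = 0.104 / 0.125 = 0.832.
θ − 62° = arccos(√0.832) = 24.2°, giving θ ≈ 62 + 24.2 = 86.2°.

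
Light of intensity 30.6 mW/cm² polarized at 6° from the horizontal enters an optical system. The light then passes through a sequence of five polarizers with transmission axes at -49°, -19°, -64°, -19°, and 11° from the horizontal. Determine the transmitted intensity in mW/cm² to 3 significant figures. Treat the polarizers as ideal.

I₁ = 30.6 mW/cm² · cos²(55°) = 10.07 mW/cm².
I₂ = I₁ · cos²(30°) = 10.07 · 0.75 = 7.55 mW/cm².
I₃ = I₂ · cos²(45°) = 7.55 · 0.5 = 3.775 mW/cm².
I₄ = I₃ · cos²(45°) = 3.775 · 0.5 = 1.888 mW/cm².
I₅ = I₄ · cos²(30°) = 1.888 · 0.75 = 1.416 mW/cm².

I ≈ 1.42 mW/cm²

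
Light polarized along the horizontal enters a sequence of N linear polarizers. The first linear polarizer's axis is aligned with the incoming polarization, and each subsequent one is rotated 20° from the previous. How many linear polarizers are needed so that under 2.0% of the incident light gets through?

N = 33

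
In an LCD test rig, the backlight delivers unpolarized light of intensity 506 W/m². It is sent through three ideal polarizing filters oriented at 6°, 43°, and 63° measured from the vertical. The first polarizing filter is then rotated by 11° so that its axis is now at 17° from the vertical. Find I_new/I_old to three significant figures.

Before rotation:
Unpolarized light through the first polarizer → I₁ = ½ I₀, now polarized at 6°.
I₂ = I₁ cos²(43° − 6°) = 0.5 I₀ · cos²(37°) = 0.3189 I₀.
I₃ = I₂ cos²(63° − 43°) = 0.3189 I₀ · cos²(20°) = 0.2816 I₀.
After rotation:
Unpolarized light through the first polarizer → I₁ = ½ I₀, now polarized at 17°.
I₂ = I₁ cos²(43° − 17°) = 0.5 I₀ · cos²(26°) = 0.4039 I₀.
I₃ = I₂ cos²(63° − 43°) = 0.4039 I₀ · cos²(20°) = 0.3567 I₀.
Ratio = 0.3567 / 0.2816 = 1.267.

I_new/I_old ≈ 1.27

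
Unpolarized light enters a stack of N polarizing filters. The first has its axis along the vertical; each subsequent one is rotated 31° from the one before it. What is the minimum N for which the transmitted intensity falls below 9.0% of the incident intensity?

N = 7

First polarizer halves the unpolarized light: factor 1/2.
Each further stage multiplies by cos²(31°) = 0.7347.
After N polarizers: T = 0.5·0.7347^(N−1). Require T < 0.090 ⇒ N−1 > ln(0.090/0.5)/ln(0.7347) = 5.56, so N−1 ≥ 6 and N = 7.
Check: N=7 gives T = 0.07866 < 0.090; N=6 gives T = 0.1071.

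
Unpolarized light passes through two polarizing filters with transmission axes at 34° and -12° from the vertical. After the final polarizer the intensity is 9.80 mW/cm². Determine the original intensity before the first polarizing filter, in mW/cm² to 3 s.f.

Unpolarized light through the first polarizer → I₁ = ½ I₀, now polarized at 34°.
I₂ = I₁ cos²(-12° − 34°) = 0.5 I₀ · cos²(46°) = 0.2413 I₀.
So 9.80 mW/cm² = 0.2413 I₀, giving I₀ = 9.80/0.2413 = 40.62 mW/cm².

I₀ ≈ 40.6 mW/cm²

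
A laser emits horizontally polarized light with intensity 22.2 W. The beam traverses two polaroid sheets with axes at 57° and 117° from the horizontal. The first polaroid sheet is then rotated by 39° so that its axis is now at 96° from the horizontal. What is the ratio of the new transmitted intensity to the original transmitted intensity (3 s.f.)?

Before rotation:
I₁ = I₀ cos²(57° − 0°) = I₀ cos²(57°) = 0.2966 I₀.
I₂ = I₁ cos²(117° − 57°) = 0.2966 I₀ · cos²(60°) = 0.07416 I₀.
After rotation:
I₁ = I₀ cos²(96° − 0°) = I₀ cos²(84°) = 0.01093 I₀.
I₂ = I₁ cos²(117° − 96°) = 0.01093 I₀ · cos²(21°) = 0.009523 I₀.
Ratio = 0.009523 / 0.07416 = 0.1284.

I_new/I_old ≈ 0.128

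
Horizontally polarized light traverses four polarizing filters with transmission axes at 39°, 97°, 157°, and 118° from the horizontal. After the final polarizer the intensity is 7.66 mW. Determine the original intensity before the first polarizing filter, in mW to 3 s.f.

I₀ ≈ 299 mW

I₁ = I₀ cos²(39° − 0°) = I₀ cos²(39°) = 0.604 I₀.
I₂ = I₁ cos²(97° − 39°) = 0.604 I₀ · cos²(58°) = 0.1696 I₀.
I₃ = I₂ cos²(157° − 97°) = 0.1696 I₀ · cos²(60°) = 0.0424 I₀.
I₄ = I₃ cos²(118° − 157°) = 0.0424 I₀ · cos²(39°) = 0.02561 I₀.
So 7.66 mW = 0.02561 I₀, giving I₀ = 7.66/0.02561 = 299.1 mW.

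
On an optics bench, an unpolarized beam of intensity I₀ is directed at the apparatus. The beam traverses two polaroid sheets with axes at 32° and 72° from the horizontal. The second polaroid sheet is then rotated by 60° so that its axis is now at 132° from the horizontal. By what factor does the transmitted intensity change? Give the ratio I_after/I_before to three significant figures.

I_new/I_old ≈ 0.0514

Before rotation:
Unpolarized light through the first polarizer → I₁ = ½ I₀, now polarized at 32°.
I₂ = I₁ cos²(72° − 32°) = 0.5 I₀ · cos²(40°) = 0.2934 I₀.
After rotation:
Unpolarized light through the first polarizer → I₁ = ½ I₀, now polarized at 32°.
Angle between axes 1 and 2: 80°. I₂ = 0.5 I₀ · cos²(80°) = 0.01508 I₀.
Ratio = 0.01508 / 0.2934 = 0.05138.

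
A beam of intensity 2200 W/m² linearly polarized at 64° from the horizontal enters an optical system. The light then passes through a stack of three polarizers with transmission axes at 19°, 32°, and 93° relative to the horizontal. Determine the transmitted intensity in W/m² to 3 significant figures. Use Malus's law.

By Malus's law, I₁ = 2200 W/m² · cos²(45°) = 1100 W/m².
I₂ = I₁ · cos²(13°) = 1100 · 0.9494 = 1044 W/m².
I₃ = I₂ · cos²(61°) = 1044 · 0.235 = 245.5 W/m².

I ≈ 245 W/m²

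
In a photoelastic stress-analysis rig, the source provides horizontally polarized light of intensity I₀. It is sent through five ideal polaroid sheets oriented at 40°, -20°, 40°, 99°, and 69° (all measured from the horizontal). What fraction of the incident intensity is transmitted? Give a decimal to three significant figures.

I₁ = I₀ cos²(40° − 0°) = I₀ cos²(40°) = 0.5868 I₀.
I₂ = I₁ cos²(-20° − 40°) = 0.5868 I₀ · cos²(60°) = 0.1467 I₀.
I₃ = I₂ cos²(40° + 20°) = 0.1467 I₀ · cos²(60°) = 0.03668 I₀.
I₄ = I₃ cos²(99° − 40°) = 0.03668 I₀ · cos²(59°) = 0.009729 I₀.
I₅ = I₄ cos²(69° − 99°) = 0.009729 I₀ · cos²(30°) = 0.007297 I₀.
Transmitted fraction = 0.007297.

≈ 0.00730 I₀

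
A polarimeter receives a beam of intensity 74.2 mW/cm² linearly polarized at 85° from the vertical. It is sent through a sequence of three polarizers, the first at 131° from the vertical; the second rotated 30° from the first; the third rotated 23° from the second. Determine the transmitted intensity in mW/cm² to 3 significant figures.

I ≈ 22.8 mW/cm²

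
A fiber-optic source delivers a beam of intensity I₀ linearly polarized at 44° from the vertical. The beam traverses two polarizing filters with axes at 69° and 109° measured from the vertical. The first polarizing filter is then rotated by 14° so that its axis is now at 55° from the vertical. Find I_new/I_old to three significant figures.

Before rotation:
I₁ = I₀ cos²(69° − 44°) = I₀ cos²(25°) = 0.8214 I₀.
I₂ = I₁ cos²(109° − 69°) = 0.8214 I₀ · cos²(40°) = 0.482 I₀.
After rotation:
I₁ = I₀ cos²(55° − 44°) = I₀ cos²(11°) = 0.9636 I₀.
I₂ = I₁ cos²(109° − 55°) = 0.9636 I₀ · cos²(54°) = 0.3329 I₀.
Ratio = 0.3329 / 0.482 = 0.6907.

I_new/I_old ≈ 0.691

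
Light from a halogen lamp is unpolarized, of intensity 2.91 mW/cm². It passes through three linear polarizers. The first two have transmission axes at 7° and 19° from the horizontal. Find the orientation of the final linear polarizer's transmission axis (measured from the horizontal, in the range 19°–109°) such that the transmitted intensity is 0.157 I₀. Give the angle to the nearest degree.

Unpolarized light through the first polarizer → I₁ = ½ I₀, now polarized at 7°.
I₂ = I₁ cos²(19° − 7°) = 0.5 I₀ · cos²(12°) = 0.4784 I₀.
Need I₃/I₀ = 0.157, so cos²(θ − 19°) = 0.157 / 0.4784 = 0.3282.
θ − 19° = arccos(√0.3282) = 55.0°, giving θ ≈ 19 + 55.0 = 74.0°.

θ ≈ 74°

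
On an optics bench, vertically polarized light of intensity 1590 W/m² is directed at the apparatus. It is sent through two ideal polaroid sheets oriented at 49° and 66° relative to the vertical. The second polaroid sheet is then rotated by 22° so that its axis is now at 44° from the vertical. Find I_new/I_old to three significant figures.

I_new/I_old ≈ 1.09

Before rotation:
By Malus's law, I₁ = I₀ cos²(49° − 0°) = I₀ cos²(49°) = 0.4304 I₀.
I₂ = I₁ cos²(66° − 49°) = 0.4304 I₀ · cos²(17°) = 0.3936 I₀.
After rotation:
I₁ = I₀ cos²(49° − 0°) = I₀ cos²(49°) = 0.4304 I₀.
I₂ = I₁ cos²(44° − 49°) = 0.4304 I₀ · cos²(5°) = 0.4271 I₀.
Ratio = 0.4271 / 0.3936 = 1.085.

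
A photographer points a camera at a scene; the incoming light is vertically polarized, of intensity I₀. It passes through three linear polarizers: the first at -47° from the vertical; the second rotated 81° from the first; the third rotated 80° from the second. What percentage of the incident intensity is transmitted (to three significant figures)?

I₁ = I₀ cos²(-47° − 0°) = I₀ cos²(47°) = 0.4651 I₀.
I₂ = I₁ cos²(81°) = 0.4651 · 0.02447 I₀ = 0.01138 I₀.
I₃ = I₂ cos²(80°) = 0.01138 · 0.03015 I₀ = 0.0003432 I₀.
That is 0.03432% of the incident intensity.

≈ 0.0343%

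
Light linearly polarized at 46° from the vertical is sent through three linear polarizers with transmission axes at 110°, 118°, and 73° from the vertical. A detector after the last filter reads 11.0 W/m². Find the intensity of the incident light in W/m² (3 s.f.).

I₀ ≈ 117 W/m²

By Malus's law, I₁ = I₀ cos²(110° − 46°) = I₀ cos²(64°) = 0.1922 I₀.
I₂ = I₁ cos²(118° − 110°) = 0.1922 I₀ · cos²(8°) = 0.1884 I₀.
I₃ = I₂ cos²(73° − 118°) = 0.1884 I₀ · cos²(45°) = 0.09422 I₀.
So 11.0 W/m² = 0.09422 I₀, giving I₀ = 11.0/0.09422 = 116.7 W/m².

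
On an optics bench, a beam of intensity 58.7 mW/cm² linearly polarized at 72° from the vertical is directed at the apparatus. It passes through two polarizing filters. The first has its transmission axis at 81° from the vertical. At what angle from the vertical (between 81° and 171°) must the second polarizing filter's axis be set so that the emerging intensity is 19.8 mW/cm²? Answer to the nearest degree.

I₁ = I₀ cos²(81° − 72°) = I₀ cos²(9°) = 0.9755 I₀.
Target fraction: 19.8 / 58.7 mW/cm² = 0.3373 of I₀.
Need I₂/I₀ = 0.3373, so cos²(θ − 81°) = 0.3373 / 0.9755 = 0.3458.
θ − 81° = arccos(√0.3458) = 54.0°, giving θ ≈ 81 + 54.0 = 135.0°.

θ ≈ 135°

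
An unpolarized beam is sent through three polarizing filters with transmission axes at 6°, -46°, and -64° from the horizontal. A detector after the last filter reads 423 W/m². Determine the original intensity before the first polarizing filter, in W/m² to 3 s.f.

Unpolarized light through the first polarizer → I₁ = ½ I₀, now polarized at 6°.
I₂ = I₁ cos²(-46° − 6°) = 0.5 I₀ · cos²(52°) = 0.1895 I₀.
I₃ = I₂ cos²(-64° + 46°) = 0.1895 I₀ · cos²(18°) = 0.1714 I₀.
So 423 W/m² = 0.1714 I₀, giving I₀ = 423/0.1714 = 2468 W/m².

I₀ ≈ 2470 W/m²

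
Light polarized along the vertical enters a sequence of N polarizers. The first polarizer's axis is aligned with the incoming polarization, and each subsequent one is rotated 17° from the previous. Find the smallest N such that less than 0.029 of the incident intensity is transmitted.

N = 41

First polarizer is aligned with the polarization: full transmission.
Each further stage multiplies by cos²(17°) = 0.9145.
After N polarizers: T = 0.9145^(N−1). Require T < 0.029 ⇒ N−1 > ln(0.029)/ln(0.9145) = 39.62, so N−1 ≥ 40 and N = 41.
Check: N=41 gives T = 0.02804 < 0.029; N=40 gives T = 0.03066.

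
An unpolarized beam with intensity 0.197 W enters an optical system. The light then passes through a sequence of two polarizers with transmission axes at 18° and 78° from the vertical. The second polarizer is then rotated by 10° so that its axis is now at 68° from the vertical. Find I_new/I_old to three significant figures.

Before rotation:
Unpolarized light through the first polarizer → I₁ = ½ I₀, now polarized at 18°.
I₂ = I₁ cos²(78° − 18°) = 0.5 I₀ · cos²(60°) = 0.125 I₀.
After rotation:
Unpolarized light through the first polarizer → I₁ = ½ I₀, now polarized at 18°.
I₂ = I₁ cos²(68° − 18°) = 0.5 I₀ · cos²(50°) = 0.2066 I₀.
Ratio = 0.2066 / 0.125 = 1.653.

I_new/I_old ≈ 1.65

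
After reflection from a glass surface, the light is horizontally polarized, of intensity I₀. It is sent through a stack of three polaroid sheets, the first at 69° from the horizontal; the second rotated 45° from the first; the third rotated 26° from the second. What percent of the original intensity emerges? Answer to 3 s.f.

≈ 5.19%

I₁ = I₀ cos²(69° − 0°) = I₀ cos²(69°) = 0.1284 I₀.
I₂ = I₁ cos²(45°) = 0.1284 · 0.5 I₀ = 0.06421 I₀.
I₃ = I₂ cos²(26°) = 0.06421 · 0.8078 I₀ = 0.05187 I₀.
That is 5.187% of the incident intensity.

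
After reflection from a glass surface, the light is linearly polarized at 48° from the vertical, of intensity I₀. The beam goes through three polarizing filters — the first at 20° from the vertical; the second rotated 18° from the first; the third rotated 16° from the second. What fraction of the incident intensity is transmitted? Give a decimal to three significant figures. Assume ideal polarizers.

I₁ = I₀ cos²(20° − 48°) = I₀ cos²(28°) = 0.7796 I₀.
I₂ = I₁ cos²(18°) = 0.7796 · 0.9045 I₀ = 0.7052 I₀.
I₃ = I₂ cos²(16°) = 0.7052 · 0.924 I₀ = 0.6516 I₀.
Transmitted fraction = 0.6516.

≈ 0.652 I₀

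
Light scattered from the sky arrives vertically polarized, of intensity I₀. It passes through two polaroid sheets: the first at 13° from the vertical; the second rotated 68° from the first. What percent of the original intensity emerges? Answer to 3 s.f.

≈ 13.3%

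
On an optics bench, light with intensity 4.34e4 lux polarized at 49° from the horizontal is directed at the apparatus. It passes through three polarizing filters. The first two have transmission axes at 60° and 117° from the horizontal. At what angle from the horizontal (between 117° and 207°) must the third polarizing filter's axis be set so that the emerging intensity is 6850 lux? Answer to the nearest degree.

θ ≈ 159°

I₁ = I₀ cos²(60° − 49°) = I₀ cos²(11°) = 0.9636 I₀.
I₂ = I₁ cos²(117° − 60°) = 0.9636 I₀ · cos²(57°) = 0.2858 I₀.
Target fraction: 6850 / 4.34e4 lux = 0.1578 of I₀.
Need I₃/I₀ = 0.1578, so cos²(θ − 117°) = 0.1578 / 0.2858 = 0.5522.
θ − 117° = arccos(√0.5522) = 42.0°, giving θ ≈ 117 + 42.0 = 159.0°.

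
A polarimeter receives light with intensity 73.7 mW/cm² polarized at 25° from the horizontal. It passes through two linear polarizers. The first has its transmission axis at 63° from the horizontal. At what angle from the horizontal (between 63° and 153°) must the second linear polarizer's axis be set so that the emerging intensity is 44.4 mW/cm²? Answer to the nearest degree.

θ ≈ 73°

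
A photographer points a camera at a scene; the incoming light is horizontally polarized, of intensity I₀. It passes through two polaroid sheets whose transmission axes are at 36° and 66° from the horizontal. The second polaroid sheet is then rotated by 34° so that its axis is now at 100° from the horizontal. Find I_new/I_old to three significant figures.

I_new/I_old ≈ 0.256

Before rotation:
I₁ = I₀ cos²(36° − 0°) = I₀ cos²(36°) = 0.6545 I₀.
I₂ = I₁ cos²(66° − 36°) = 0.6545 I₀ · cos²(30°) = 0.4909 I₀.
After rotation:
I₁ = I₀ cos²(36° − 0°) = I₀ cos²(36°) = 0.6545 I₀.
I₂ = I₁ cos²(100° − 36°) = 0.6545 I₀ · cos²(64°) = 0.1258 I₀.
Ratio = 0.1258 / 0.4909 = 0.2562.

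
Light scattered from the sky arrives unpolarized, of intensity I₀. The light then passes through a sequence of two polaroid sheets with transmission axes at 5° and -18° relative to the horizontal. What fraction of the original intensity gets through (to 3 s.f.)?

Unpolarized light through the first polarizer → I₁ = ½ I₀, now polarized at 5°.
I₂ = I₁ cos²(-18° − 5°) = 0.5 I₀ · cos²(23°) = 0.4237 I₀.
Transmitted fraction = 0.4237.

≈ 0.424 I₀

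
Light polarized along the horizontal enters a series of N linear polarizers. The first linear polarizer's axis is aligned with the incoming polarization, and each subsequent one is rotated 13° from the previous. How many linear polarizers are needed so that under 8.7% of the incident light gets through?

N = 49

First polarizer is aligned with the polarization: full transmission.
Each further stage multiplies by cos²(13°) = 0.9494.
After N polarizers: T = 0.9494^(N−1). Require T < 0.087 ⇒ N−1 > ln(0.087)/ln(0.9494) = 47.02, so N−1 ≥ 48 and N = 49.
Check: N=49 gives T = 0.0827 < 0.087; N=48 gives T = 0.08711.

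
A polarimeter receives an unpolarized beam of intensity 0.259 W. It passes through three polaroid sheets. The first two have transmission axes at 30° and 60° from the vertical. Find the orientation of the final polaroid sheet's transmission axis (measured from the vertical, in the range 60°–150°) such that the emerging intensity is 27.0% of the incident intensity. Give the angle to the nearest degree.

Unpolarized light through the first polarizer → I₁ = ½ I₀, now polarized at 30°.
I₂ = I₁ cos²(60° − 30°) = 0.5 I₀ · cos²(30°) = 0.375 I₀.
Need I₃/I₀ = 0.27, so cos²(θ − 60°) = 0.27 / 0.375 = 0.72.
θ − 60° = arccos(√0.72) = 31.9°, giving θ ≈ 60 + 31.9 = 91.9°.

θ ≈ 92°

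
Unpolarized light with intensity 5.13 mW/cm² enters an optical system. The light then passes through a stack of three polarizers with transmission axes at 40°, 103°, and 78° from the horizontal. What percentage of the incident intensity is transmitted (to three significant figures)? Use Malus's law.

Unpolarized light through the first polarizer → I₁ = 5.13 mW/cm²/2 = 2.565 mW/cm², polarized at 40°.
I₂ = I₁ · cos²(63°) = 2.565 · 0.2061 = 0.5287 mW/cm².
I₃ = I₂ · cos²(25°) = 0.5287 · 0.8214 = 0.4342 mW/cm².
That is 8.465% of the incident intensity.

≈ 8.46%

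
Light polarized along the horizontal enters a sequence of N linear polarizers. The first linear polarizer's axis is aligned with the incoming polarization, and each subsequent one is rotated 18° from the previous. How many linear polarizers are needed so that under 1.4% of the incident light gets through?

N = 44

First polarizer is aligned with the polarization: full transmission.
Each further stage multiplies by cos²(18°) = 0.9045.
After N polarizers: T = 0.9045^(N−1). Require T < 0.014 ⇒ N−1 > ln(0.014)/ln(0.9045) = 42.53, so N−1 ≥ 43 and N = 44.
Check: N=44 gives T = 0.01336 < 0.014; N=43 gives T = 0.01477.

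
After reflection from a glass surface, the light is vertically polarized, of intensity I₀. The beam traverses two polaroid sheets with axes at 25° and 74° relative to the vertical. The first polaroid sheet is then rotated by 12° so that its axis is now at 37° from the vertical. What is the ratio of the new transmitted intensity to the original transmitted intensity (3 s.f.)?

Before rotation:
By Malus's law, I₁ = I₀ cos²(25° − 0°) = I₀ cos²(25°) = 0.8214 I₀.
I₂ = I₁ cos²(74° − 25°) = 0.8214 I₀ · cos²(49°) = 0.3535 I₀.
After rotation:
I₁ = I₀ cos²(37° − 0°) = I₀ cos²(37°) = 0.6378 I₀.
I₂ = I₁ cos²(74° − 37°) = 0.6378 I₀ · cos²(37°) = 0.4068 I₀.
Ratio = 0.4068 / 0.3535 = 1.151.

I_new/I_old ≈ 1.15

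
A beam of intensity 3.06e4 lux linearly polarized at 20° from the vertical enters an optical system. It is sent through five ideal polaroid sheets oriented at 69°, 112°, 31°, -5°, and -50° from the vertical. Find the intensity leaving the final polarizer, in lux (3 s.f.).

I ≈ 56.4 lux

I₁ = 3.06e4 lux · cos²(49°) = 1.317e+04 lux.
I₂ = I₁ · cos²(43°) = 1.317e+04 · 0.5349 = 7045 lux.
I₃ = I₂ · cos²(81°) = 7045 · 0.02447 = 172.4 lux.
I₄ = I₃ · cos²(36°) = 172.4 · 0.6545 = 112.8 lux.
I₅ = I₄ · cos²(45°) = 112.8 · 0.5 = 56.42 lux.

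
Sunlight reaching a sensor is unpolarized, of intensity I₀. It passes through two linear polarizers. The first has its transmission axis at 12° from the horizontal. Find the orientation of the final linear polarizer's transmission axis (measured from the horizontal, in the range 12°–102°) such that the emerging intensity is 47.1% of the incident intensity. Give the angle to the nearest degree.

θ ≈ 26°

Unpolarized light through the first polarizer → I₁ = ½ I₀, now polarized at 12°.
Need I₂/I₀ = 0.471, so cos²(θ − 12°) = 0.471 / 0.5 = 0.942.
θ − 12° = arccos(√0.942) = 13.9°, giving θ ≈ 12 + 13.9 = 25.9°.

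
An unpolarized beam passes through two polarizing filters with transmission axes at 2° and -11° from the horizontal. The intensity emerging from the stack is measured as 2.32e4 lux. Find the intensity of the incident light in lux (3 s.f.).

I₀ ≈ 4.89e4 lux

Unpolarized light through the first polarizer → I₁ = ½ I₀, now polarized at 2°.
I₂ = I₁ cos²(-11° − 2°) = 0.5 I₀ · cos²(13°) = 0.4747 I₀.
So 2.32e4 lux = 0.4747 I₀, giving I₀ = 2.32e4/0.4747 = 4.887e+04 lux.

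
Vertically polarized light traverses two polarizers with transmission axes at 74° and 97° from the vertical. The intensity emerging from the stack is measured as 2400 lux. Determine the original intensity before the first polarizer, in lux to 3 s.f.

By Malus's law, I₁ = I₀ cos²(74° − 0°) = I₀ cos²(74°) = 0.07598 I₀.
I₂ = I₁ cos²(97° − 74°) = 0.07598 I₀ · cos²(23°) = 0.06438 I₀.
So 2400 lux = 0.06438 I₀, giving I₀ = 2400/0.06438 = 3.728e+04 lux.

I₀ ≈ 3.73e4 lux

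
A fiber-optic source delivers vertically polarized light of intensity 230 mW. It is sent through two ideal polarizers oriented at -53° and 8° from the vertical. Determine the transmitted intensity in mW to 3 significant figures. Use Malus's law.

I ≈ 19.6 mW

By Malus's law, I₁ = 230 mW · cos²(53°) = 83.3 mW.
I₂ = I₁ · cos²(61°) = 83.3 · 0.235 = 19.58 mW.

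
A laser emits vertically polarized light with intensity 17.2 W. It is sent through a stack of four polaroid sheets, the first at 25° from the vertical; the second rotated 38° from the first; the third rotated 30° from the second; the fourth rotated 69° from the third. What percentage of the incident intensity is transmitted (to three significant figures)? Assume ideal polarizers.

≈ 4.91%

I₁ = 17.2 W · cos²(25°) = 14.13 W.
I₂ = I₁ · cos²(38°) = 14.13 · 0.621 = 8.773 W.
I₃ = I₂ · cos²(30°) = 8.773 · 0.75 = 6.58 W.
I₄ = I₃ · cos²(69°) = 6.58 · 0.1284 = 0.845 W.
That is 4.913% of the incident intensity.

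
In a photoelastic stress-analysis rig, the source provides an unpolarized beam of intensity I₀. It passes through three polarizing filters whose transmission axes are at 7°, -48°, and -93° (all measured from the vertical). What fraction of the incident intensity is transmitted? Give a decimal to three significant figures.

Unpolarized light through the first polarizer → I₁ = ½ I₀, now polarized at 7°.
I₂ = I₁ cos²(-48° − 7°) = 0.5 I₀ · cos²(55°) = 0.1645 I₀.
I₃ = I₂ cos²(-93° + 48°) = 0.1645 I₀ · cos²(45°) = 0.08225 I₀.
Transmitted fraction = 0.08225.

≈ 0.0822 I₀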